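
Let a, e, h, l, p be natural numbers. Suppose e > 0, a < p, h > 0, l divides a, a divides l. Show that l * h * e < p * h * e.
a divides l and l divides a, so a = l. a < p, so l < p. Since h > 0, by multiplying by a positive, l * h < p * h. Since e > 0, by multiplying by a positive, l * h * e < p * h * e.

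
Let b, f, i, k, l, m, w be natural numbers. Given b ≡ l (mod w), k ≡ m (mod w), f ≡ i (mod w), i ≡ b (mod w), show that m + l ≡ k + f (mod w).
Since f ≡ i (mod w) and i ≡ b (mod w), f ≡ b (mod w). Since b ≡ l (mod w), f ≡ l (mod w). k ≡ m (mod w), so k + f ≡ m + l (mod w). Then m + l ≡ k + f (mod w).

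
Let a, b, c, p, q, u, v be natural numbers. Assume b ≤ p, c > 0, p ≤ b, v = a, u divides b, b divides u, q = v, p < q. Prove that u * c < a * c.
p ≤ b and b ≤ p, thus p = b. From b divides u and u divides b, b = u. Since p = b, p = u. Because q = v and p < q, p < v. v = a, so p < a. Since p = u, u < a. Combined with c > 0, by multiplying by a positive, u * c < a * c.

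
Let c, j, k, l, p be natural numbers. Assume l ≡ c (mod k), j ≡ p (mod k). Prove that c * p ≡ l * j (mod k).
l ≡ c (mod k) and j ≡ p (mod k). By multiplying congruences, l * j ≡ c * p (mod k). Then c * p ≡ l * j (mod k).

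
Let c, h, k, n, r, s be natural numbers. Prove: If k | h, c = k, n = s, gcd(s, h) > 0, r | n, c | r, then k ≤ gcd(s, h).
c | r and r | n, thus c | n. Because c = k, k | n. n = s, so k | s. From k | h, k | gcd(s, h). Since gcd(s, h) > 0, k ≤ gcd(s, h).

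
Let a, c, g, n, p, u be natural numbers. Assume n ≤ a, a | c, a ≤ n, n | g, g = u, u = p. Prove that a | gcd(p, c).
g = u and u = p, so g = p. n ≤ a and a ≤ n, therefore n = a. n | g, so a | g. Since g = p, a | p. Since a | c, a | gcd(p, c).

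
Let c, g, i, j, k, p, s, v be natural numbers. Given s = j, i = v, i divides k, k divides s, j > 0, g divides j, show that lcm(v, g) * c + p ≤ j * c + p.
s = j and k divides s, thus k divides j. i divides k, so i divides j. Since i = v, v divides j. Since g divides j, lcm(v, g) divides j. Because j > 0, lcm(v, g) ≤ j. By multiplying by a non-negative, lcm(v, g) * c ≤ j * c. Then lcm(v, g) * c + p ≤ j * c + p.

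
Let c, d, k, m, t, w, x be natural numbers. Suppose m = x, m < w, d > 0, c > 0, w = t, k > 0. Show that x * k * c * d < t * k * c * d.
w = t and m < w, thus m < t. Since m = x, x < t. k > 0, so x * k < t * k. c > 0, so x * k * c < t * k * c. Since d > 0, x * k * c * d < t * k * c * d.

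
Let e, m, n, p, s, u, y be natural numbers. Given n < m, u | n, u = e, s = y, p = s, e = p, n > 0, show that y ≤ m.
p = s and s = y, so p = y. From u = e and e = p, u = p. u | n and n > 0, hence u ≤ n. n < m, so u < m. Since u = p, p < m. p = y, so y < m. Then y ≤ m.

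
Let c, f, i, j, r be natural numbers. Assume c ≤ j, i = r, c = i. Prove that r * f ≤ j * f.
c = i and i = r, so c = r. c ≤ j, so r ≤ j. Then r * f ≤ j * f.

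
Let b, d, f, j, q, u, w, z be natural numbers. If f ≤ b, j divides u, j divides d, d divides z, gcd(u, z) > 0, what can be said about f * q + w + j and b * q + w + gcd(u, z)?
f * q + w + j ≤ b * q + w + gcd(u, z)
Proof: f ≤ b. By multiplying by a non-negative, f * q ≤ b * q. Then f * q + w ≤ b * q + w. j divides d and d divides z, thus j divides z. Because j divides u, j divides gcd(u, z). Since gcd(u, z) > 0, j ≤ gcd(u, z). From f * q + w ≤ b * q + w, f * q + w + j ≤ b * q + w + gcd(u, z).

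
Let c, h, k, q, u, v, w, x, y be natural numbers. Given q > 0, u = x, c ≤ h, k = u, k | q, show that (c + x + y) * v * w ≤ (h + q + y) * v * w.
k = u and u = x, hence k = x. k | q and q > 0, thus k ≤ q. Since k = x, x ≤ q. Since c ≤ h, c + x ≤ h + q. Then c + x + y ≤ h + q + y. Then (c + x + y) * v ≤ (h + q + y) * v. Then (c + x + y) * v * w ≤ (h + q + y) * v * w.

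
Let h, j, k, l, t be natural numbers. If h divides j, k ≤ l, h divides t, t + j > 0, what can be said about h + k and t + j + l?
h + k ≤ t + j + l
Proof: h divides t and h divides j, therefore h divides t + j. t + j > 0, so h ≤ t + j. Because k ≤ l, h + k ≤ t + j + l.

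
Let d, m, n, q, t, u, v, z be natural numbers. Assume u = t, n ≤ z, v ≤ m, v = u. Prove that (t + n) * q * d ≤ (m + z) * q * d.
Because v = u and u = t, v = t. Since v ≤ m, t ≤ m. Since n ≤ z, t + n ≤ m + z. By multiplying by a non-negative, (t + n) * q ≤ (m + z) * q. By multiplying by a non-negative, (t + n) * q * d ≤ (m + z) * q * d.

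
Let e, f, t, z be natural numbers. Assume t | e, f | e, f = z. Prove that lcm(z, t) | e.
f = z and f | e, therefore z | e. Since t | e, lcm(z, t) | e.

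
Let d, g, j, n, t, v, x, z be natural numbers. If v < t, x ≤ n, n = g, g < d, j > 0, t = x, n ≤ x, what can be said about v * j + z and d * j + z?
v * j + z < d * j + z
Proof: x ≤ n and n ≤ x, therefore x = n. Since t = x, t = n. Since n = g, t = g. v < t, so v < g. g < d, so v < d. Combining with j > 0, by multiplying by a positive, v * j < d * j. Then v * j + z < d * j + z.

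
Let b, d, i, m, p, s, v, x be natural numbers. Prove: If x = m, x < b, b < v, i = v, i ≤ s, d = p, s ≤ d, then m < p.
From x < b and b < v, x < v. Since d = p and s ≤ d, s ≤ p. Since i ≤ s, i ≤ p. i = v, so v ≤ p. Since x < v, x < p. x = m, so m < p.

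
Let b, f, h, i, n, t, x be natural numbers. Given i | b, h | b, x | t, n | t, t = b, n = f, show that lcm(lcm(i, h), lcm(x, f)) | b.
Since i | b and h | b, lcm(i, h) | b. n = f and n | t, thus f | t. Since x | t, lcm(x, f) | t. Because t = b, lcm(x, f) | b. Since lcm(i, h) | b, lcm(lcm(i, h), lcm(x, f)) | b.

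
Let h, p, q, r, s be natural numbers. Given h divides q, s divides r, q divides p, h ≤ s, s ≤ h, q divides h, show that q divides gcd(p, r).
Since s ≤ h and h ≤ s, s = h. h divides q and q divides h, therefore h = q. s = h, so s = q. s divides r, so q divides r. Since q divides p, q divides gcd(p, r).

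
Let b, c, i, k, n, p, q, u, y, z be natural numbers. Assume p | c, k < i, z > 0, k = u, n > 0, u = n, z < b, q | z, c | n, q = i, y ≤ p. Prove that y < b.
Because p | c and c | n, p | n. Since n > 0, p ≤ n. Because k = u and k < i, u < i. Since u = n, n < i. Since q = i and q | z, i | z. Since z > 0, i ≤ z. Since n < i, n < z. Since p ≤ n, p < z. Since z < b, p < b. y ≤ p, so y < b.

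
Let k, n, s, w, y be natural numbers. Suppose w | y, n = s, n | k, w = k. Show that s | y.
w = k and w | y, so k | y. Since n | k, n | y. Since n = s, s | y.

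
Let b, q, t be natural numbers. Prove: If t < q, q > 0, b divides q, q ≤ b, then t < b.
b divides q and q > 0, therefore b ≤ q. Because q ≤ b, q = b. Since t < q, t < b.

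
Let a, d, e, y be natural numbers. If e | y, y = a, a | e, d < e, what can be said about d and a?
d < a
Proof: From y = a and e | y, e | a. a | e, so e = a. d < e, so d < a.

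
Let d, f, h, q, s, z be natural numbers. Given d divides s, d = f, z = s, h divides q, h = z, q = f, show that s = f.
d = f and d divides s, so f divides s. h = z and h divides q, thus z divides q. q = f, so z divides f. Since z = s, s divides f. Since f divides s, f = s. Then s = f.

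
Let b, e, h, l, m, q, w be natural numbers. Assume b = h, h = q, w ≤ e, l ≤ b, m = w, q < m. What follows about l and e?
l < e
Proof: Because b = h and h = q, b = q. Because l ≤ b, l ≤ q. Because m = w and q < m, q < w. Since w ≤ e, q < e. l ≤ q, so l < e.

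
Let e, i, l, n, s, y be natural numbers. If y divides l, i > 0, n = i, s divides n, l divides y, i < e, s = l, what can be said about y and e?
y < e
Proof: Since l divides y and y divides l, l = y. Since s = l, s = y. Because n = i and s divides n, s divides i. i > 0, so s ≤ i. Since s = y, y ≤ i. i < e, so y < e.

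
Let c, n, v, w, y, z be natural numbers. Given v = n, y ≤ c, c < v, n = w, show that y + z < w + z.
From v = n and n = w, v = w. y ≤ c and c < v, hence y < v. v = w, so y < w. Then y + z < w + z.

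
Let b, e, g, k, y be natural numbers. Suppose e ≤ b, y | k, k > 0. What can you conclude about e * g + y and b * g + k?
e * g + y ≤ b * g + k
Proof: Because e ≤ b, e * g ≤ b * g. Because y | k and k > 0, y ≤ k. Since e * g ≤ b * g, e * g + y ≤ b * g + k.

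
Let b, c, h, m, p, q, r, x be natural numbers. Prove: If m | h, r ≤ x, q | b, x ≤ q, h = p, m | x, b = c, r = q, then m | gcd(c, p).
Because r = q and r ≤ x, q ≤ x. Since x ≤ q, x = q. Since m | x, m | q. b = c and q | b, therefore q | c. m | q, so m | c. h = p and m | h, thus m | p. m | c, so m | gcd(c, p).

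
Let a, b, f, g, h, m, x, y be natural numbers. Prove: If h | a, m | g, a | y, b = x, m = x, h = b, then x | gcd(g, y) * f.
m = x and m | g, therefore x | g. h = b and b = x, thus h = x. h | a and a | y, so h | y. Since h = x, x | y. x | g, so x | gcd(g, y). Then x | gcd(g, y) * f.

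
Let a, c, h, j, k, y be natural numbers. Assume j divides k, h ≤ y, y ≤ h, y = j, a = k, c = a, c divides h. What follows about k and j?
k = j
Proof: From h ≤ y and y ≤ h, h = y. y = j, so h = j. Since c = a and c divides h, a divides h. Because a = k, k divides h. h = j, so k divides j. Since j divides k, j = k. Then k = j.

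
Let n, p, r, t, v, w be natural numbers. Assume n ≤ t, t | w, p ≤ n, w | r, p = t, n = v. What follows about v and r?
v | r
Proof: Since p = t and p ≤ n, t ≤ n. Since n ≤ t, t = n. n = v, so t = v. Since t | w and w | r, t | r. Since t = v, v | r.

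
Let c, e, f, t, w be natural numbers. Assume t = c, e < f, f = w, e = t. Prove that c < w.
e = t and t = c, hence e = c. e < f, so c < f. f = w, so c < w.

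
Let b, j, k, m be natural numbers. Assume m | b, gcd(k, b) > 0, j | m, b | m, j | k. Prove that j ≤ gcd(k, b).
m | b and b | m, thus m = b. From j | m, j | b. j | k, so j | gcd(k, b). Since gcd(k, b) > 0, j ≤ gcd(k, b).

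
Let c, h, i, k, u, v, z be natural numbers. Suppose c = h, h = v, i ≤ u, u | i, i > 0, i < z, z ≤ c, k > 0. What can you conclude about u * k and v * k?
u * k < v * k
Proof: c = h and h = v, thus c = v. u | i and i > 0, hence u ≤ i. i ≤ u, so i = u. i < z and z ≤ c, therefore i < c. i = u, so u < c. c = v, so u < v. Since k > 0, u * k < v * k.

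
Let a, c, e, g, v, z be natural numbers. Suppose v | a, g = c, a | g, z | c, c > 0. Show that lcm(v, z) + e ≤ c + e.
Because g = c and a | g, a | c. v | a, so v | c. Since z | c, lcm(v, z) | c. Since c > 0, lcm(v, z) ≤ c. Then lcm(v, z) + e ≤ c + e.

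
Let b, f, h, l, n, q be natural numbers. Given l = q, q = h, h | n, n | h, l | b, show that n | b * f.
l = q and q = h, thus l = h. h | n and n | h, so h = n. l = h, so l = n. From l | b, n | b. Then n | b * f.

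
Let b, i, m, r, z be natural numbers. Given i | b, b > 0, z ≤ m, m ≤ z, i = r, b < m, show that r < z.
m ≤ z and z ≤ m, thus m = z. From i = r and i | b, r | b. b > 0, so r ≤ b. Since b < m, r < m. Since m = z, r < z.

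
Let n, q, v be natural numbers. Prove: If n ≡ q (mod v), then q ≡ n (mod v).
Because n ≡ q (mod v), by symmetry, q ≡ n (mod v).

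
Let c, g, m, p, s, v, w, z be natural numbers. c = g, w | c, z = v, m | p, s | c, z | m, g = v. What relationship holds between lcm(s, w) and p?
lcm(s, w) | p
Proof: Because s | c and w | c, lcm(s, w) | c. c = g, so lcm(s, w) | g. g = v, so lcm(s, w) | v. Because z | m and m | p, z | p. From z = v, v | p. Since lcm(s, w) | v, lcm(s, w) | p.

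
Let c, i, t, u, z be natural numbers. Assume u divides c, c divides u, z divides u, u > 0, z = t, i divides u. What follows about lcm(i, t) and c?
lcm(i, t) ≤ c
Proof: u divides c and c divides u, hence u = c. z = t and z divides u, hence t divides u. i divides u, so lcm(i, t) divides u. Since u > 0, lcm(i, t) ≤ u. u = c, so lcm(i, t) ≤ c.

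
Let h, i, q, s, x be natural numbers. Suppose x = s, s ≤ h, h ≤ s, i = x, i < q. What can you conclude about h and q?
h < q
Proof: From s ≤ h and h ≤ s, s = h. x = s, so x = h. Since i = x and i < q, x < q. Since x = h, h < q.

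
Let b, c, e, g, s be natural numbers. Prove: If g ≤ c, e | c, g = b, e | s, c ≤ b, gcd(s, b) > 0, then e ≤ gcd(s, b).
Since g = b and g ≤ c, b ≤ c. c ≤ b, so c = b. Since e | c, e | b. Since e | s, e | gcd(s, b). gcd(s, b) > 0, so e ≤ gcd(s, b).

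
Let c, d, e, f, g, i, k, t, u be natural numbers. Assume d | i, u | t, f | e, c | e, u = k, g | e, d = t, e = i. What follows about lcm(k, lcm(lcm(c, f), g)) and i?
lcm(k, lcm(lcm(c, f), g)) | i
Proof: From u = k and u | t, k | t. d = t and d | i, therefore t | i. From k | t, k | i. c | e and f | e, therefore lcm(c, f) | e. g | e, so lcm(lcm(c, f), g) | e. Because e = i, lcm(lcm(c, f), g) | i. Because k | i, lcm(k, lcm(lcm(c, f), g)) | i.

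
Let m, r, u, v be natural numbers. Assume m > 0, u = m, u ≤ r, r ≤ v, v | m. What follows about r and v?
r = v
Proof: Because v | m and m > 0, v ≤ m. Since u = m and u ≤ r, m ≤ r. v ≤ m, so v ≤ r. Because r ≤ v, r = v.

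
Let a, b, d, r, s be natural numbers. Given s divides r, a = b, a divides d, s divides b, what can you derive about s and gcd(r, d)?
s divides gcd(r, d)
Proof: a = b and a divides d, so b divides d. Since s divides b, s divides d. s divides r, so s divides gcd(r, d).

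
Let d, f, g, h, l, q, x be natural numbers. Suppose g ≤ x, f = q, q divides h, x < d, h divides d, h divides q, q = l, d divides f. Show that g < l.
Since f = q and d divides f, d divides q. h divides q and q divides h, so h = q. h divides d, so q divides d. Since d divides q, d = q. Since q = l, d = l. From g ≤ x and x < d, g < d. d = l, so g < l.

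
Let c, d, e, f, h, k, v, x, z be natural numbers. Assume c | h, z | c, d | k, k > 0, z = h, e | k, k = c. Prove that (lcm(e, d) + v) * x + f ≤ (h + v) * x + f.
z = h and z | c, hence h | c. Since c | h, c = h. k = c, so k = h. From e | k and d | k, lcm(e, d) | k. Since k > 0, lcm(e, d) ≤ k. Because k = h, lcm(e, d) ≤ h. Then lcm(e, d) + v ≤ h + v. Then (lcm(e, d) + v) * x ≤ (h + v) * x. Then (lcm(e, d) + v) * x + f ≤ (h + v) * x + f.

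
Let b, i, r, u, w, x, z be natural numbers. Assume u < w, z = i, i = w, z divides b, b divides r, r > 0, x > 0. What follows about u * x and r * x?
u * x < r * x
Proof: z = i and i = w, thus z = w. z divides b and b divides r, so z divides r. z = w, so w divides r. Since r > 0, w ≤ r. Because u < w, u < r. Using x > 0, by multiplying by a positive, u * x < r * x.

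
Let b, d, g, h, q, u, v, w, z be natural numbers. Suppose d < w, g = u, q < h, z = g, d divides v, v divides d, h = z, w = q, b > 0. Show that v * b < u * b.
z = g and g = u, so z = u. Since h = z, h = u. d divides v and v divides d, thus d = v. w = q and d < w, thus d < q. Since q < h, d < h. Since d = v, v < h. h = u, so v < u. Combined with b > 0, by multiplying by a positive, v * b < u * b.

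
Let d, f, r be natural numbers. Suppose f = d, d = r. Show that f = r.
f = d and d = r. By transitivity, f = r.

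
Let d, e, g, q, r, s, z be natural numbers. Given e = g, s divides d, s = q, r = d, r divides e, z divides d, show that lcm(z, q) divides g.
Because s = q and s divides d, q divides d. Since z divides d, lcm(z, q) divides d. r = d and r divides e, so d divides e. e = g, so d divides g. Since lcm(z, q) divides d, lcm(z, q) divides g.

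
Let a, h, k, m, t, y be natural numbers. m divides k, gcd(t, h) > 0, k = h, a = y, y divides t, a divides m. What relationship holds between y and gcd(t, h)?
y ≤ gcd(t, h)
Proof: a divides m and m divides k, thus a divides k. Since k = h, a divides h. Since a = y, y divides h. Since y divides t, y divides gcd(t, h). Since gcd(t, h) > 0, y ≤ gcd(t, h).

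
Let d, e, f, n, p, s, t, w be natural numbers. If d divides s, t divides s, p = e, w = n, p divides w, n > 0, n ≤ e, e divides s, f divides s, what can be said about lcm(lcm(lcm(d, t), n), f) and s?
lcm(lcm(lcm(d, t), n), f) divides s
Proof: Because d divides s and t divides s, lcm(d, t) divides s. Because w = n and p divides w, p divides n. Since p = e, e divides n. Because n > 0, e ≤ n. Since n ≤ e, e = n. e divides s, so n divides s. lcm(d, t) divides s, so lcm(lcm(d, t), n) divides s. Since f divides s, lcm(lcm(lcm(d, t), n), f) divides s.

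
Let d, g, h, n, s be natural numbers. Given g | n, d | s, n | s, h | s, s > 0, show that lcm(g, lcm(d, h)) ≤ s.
g | n and n | s, therefore g | s. d | s and h | s, hence lcm(d, h) | s. Since g | s, lcm(g, lcm(d, h)) | s. Since s > 0, lcm(g, lcm(d, h)) ≤ s.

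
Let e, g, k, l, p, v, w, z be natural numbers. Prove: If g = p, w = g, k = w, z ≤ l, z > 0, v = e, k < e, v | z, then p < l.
w = g and g = p, so w = p. k = w and k < e, so w < e. w = p, so p < e. Because v | z and z > 0, v ≤ z. v = e, so e ≤ z. p < e, so p < z. Since z ≤ l, p < l.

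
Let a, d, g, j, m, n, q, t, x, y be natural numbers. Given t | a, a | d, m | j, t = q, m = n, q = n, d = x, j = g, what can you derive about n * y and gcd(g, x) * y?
n * y | gcd(g, x) * y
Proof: From j = g and m | j, m | g. Since m = n, n | g. t = q and q = n, therefore t = n. d = x and a | d, therefore a | x. Since t | a, t | x. Since t = n, n | x. n | g, so n | gcd(g, x). Then n * y | gcd(g, x) * y.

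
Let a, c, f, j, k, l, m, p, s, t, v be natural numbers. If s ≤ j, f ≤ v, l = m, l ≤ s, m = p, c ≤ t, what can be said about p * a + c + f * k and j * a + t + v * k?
p * a + c + f * k ≤ j * a + t + v * k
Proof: Since l = m and m = p, l = p. Because l ≤ s and s ≤ j, l ≤ j. Since l = p, p ≤ j. By multiplying by a non-negative, p * a ≤ j * a. c ≤ t, so p * a + c ≤ j * a + t. f ≤ v. By multiplying by a non-negative, f * k ≤ v * k. p * a + c ≤ j * a + t, so p * a + c + f * k ≤ j * a + t + v * k.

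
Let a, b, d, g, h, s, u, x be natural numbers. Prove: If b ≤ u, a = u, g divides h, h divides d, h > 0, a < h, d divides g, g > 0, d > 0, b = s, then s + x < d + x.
h divides d and d > 0, so h ≤ d. d divides g and g > 0, therefore d ≤ g. g divides h and h > 0, so g ≤ h. Since d ≤ g, d ≤ h. h ≤ d, so h = d. Because a = u and a < h, u < h. b ≤ u, so b < h. b = s, so s < h. Since h = d, s < d. Then s + x < d + x.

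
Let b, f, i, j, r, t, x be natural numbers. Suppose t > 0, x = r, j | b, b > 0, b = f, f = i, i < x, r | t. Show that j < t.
b = f and f = i, therefore b = i. Since j | b and b > 0, j ≤ b. Since b = i, j ≤ i. x = r and i < x, therefore i < r. Because r | t and t > 0, r ≤ t. i < r, so i < t. j ≤ i, so j < t.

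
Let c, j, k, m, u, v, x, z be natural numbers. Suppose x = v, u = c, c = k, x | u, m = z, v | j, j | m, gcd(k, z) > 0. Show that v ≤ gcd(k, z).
Since u = c and c = k, u = k. x | u, so x | k. Because x = v, v | k. From v | j and j | m, v | m. Since m = z, v | z. v | k, so v | gcd(k, z). gcd(k, z) > 0, so v ≤ gcd(k, z).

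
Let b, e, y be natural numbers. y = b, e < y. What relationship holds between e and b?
e < b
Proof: Since y = b and e < y, by substitution, e < b.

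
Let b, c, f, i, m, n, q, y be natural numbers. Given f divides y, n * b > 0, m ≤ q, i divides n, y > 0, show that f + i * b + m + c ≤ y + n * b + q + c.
f divides y and y > 0, so f ≤ y. From i divides n, i * b divides n * b. n * b > 0, so i * b ≤ n * b. Since m ≤ q, i * b + m ≤ n * b + q. Since f ≤ y, f + i * b + m ≤ y + n * b + q. Then f + i * b + m + c ≤ y + n * b + q + c.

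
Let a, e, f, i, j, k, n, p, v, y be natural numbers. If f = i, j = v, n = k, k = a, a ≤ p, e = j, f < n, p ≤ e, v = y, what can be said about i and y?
i < y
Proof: n = k and k = a, hence n = a. Because f < n, f < a. Since f = i, i < a. Since a ≤ p, i < p. e = j and p ≤ e, thus p ≤ j. j = v, so p ≤ v. v = y, so p ≤ y. i < p, so i < y.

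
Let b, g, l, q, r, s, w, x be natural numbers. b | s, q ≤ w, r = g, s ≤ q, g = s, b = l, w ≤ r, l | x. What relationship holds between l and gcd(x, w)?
l | gcd(x, w)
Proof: Because s ≤ q and q ≤ w, s ≤ w. r = g and g = s, so r = s. Since w ≤ r, w ≤ s. s ≤ w, so s = w. b = l and b | s, hence l | s. Since s = w, l | w. l | x, so l | gcd(x, w).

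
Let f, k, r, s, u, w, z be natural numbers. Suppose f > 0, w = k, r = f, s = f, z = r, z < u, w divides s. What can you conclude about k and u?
k < u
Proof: s = f and w divides s, therefore w divides f. From w = k, k divides f. f > 0, so k ≤ f. From z = r and z < u, r < u. r = f, so f < u. Since k ≤ f, k < u.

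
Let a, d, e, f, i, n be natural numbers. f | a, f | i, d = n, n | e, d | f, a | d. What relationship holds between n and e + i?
n | e + i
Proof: f | a and a | d, hence f | d. Since d | f, f = d. Since d = n, f = n. Since f | i, n | i. n | e, so n | e + i.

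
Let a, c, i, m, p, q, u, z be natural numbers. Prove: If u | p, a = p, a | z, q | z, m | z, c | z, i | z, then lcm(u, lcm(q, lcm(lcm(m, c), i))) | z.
a = p and a | z, hence p | z. u | p, so u | z. m | z and c | z, thus lcm(m, c) | z. Since i | z, lcm(lcm(m, c), i) | z. q | z, so lcm(q, lcm(lcm(m, c), i)) | z. Because u | z, lcm(u, lcm(q, lcm(lcm(m, c), i))) | z.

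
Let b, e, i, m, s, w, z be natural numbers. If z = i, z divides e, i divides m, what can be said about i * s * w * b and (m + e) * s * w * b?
i * s * w * b divides (m + e) * s * w * b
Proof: From z = i and z divides e, i divides e. i divides m, so i divides m + e. Then i * s divides (m + e) * s. Then i * s * w divides (m + e) * s * w. Then i * s * w * b divides (m + e) * s * w * b.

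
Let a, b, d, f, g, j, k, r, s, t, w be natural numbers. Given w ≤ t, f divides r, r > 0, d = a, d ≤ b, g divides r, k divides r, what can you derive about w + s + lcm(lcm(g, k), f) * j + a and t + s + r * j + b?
w + s + lcm(lcm(g, k), f) * j + a ≤ t + s + r * j + b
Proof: Because w ≤ t, w + s ≤ t + s. Since g divides r and k divides r, lcm(g, k) divides r. f divides r, so lcm(lcm(g, k), f) divides r. r > 0, so lcm(lcm(g, k), f) ≤ r. By multiplying by a non-negative, lcm(lcm(g, k), f) * j ≤ r * j. Since w + s ≤ t + s, w + s + lcm(lcm(g, k), f) * j ≤ t + s + r * j. From d = a and d ≤ b, a ≤ b. Since w + s + lcm(lcm(g, k), f) * j ≤ t + s + r * j, w + s + lcm(lcm(g, k), f) * j + a ≤ t + s + r * j + b.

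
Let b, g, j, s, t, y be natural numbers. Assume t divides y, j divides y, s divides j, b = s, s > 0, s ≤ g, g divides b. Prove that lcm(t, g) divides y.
Because b = s and g divides b, g divides s. Since s > 0, g ≤ s. From s ≤ g, s = g. From s divides j and j divides y, s divides y. Since s = g, g divides y. Since t divides y, lcm(t, g) divides y.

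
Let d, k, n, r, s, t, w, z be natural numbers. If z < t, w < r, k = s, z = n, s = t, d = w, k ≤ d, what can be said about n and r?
n < r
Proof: z = n and z < t, therefore n < t. k = s and s = t, so k = t. Because d = w and k ≤ d, k ≤ w. k = t, so t ≤ w. w < r, so t < r. Since n < t, n < r.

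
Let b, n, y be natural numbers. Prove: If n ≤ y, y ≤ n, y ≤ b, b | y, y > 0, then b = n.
n ≤ y and y ≤ n, so n = y. b | y and y > 0, hence b ≤ y. y ≤ b, so y = b. Since n = y, n = b. Then b = n.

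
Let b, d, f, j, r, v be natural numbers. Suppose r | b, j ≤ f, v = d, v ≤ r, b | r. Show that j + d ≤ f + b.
Since r | b and b | r, r = b. Since v ≤ r, v ≤ b. v = d, so d ≤ b. j ≤ f, so j + d ≤ f + b.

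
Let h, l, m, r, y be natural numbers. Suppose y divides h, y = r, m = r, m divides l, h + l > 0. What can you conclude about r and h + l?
r ≤ h + l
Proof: y = r and y divides h, hence r divides h. Since m = r and m divides l, r divides l. r divides h, so r divides h + l. h + l > 0, so r ≤ h + l.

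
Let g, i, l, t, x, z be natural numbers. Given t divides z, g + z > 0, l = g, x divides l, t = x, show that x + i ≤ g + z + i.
l = g and x divides l, therefore x divides g. t = x and t divides z, hence x divides z. From x divides g, x divides g + z. g + z > 0, so x ≤ g + z. Then x + i ≤ g + z + i.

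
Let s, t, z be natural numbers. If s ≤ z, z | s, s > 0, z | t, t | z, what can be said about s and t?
s = t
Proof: z | s and s > 0, hence z ≤ s. Since s ≤ z, s = z. Since z | t and t | z, z = t. s = z, so s = t.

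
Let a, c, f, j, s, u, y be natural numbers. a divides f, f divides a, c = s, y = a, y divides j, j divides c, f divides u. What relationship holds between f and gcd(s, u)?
f divides gcd(s, u)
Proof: a divides f and f divides a, therefore a = f. From y = a and y divides j, a divides j. Because j divides c, a divides c. Since c = s, a divides s. a = f, so f divides s. From f divides u, f divides gcd(s, u).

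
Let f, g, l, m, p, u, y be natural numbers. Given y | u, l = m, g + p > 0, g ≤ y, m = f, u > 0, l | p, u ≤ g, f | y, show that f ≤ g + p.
y | u and u > 0, therefore y ≤ u. u ≤ g, so y ≤ g. Because g ≤ y, y = g. Since f | y, f | g. l = m and m = f, hence l = f. Because l | p, f | p. f | g, so f | g + p. Since g + p > 0, f ≤ g + p.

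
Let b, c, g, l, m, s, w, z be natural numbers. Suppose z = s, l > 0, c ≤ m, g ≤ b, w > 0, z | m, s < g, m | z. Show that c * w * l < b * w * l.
m | z and z | m, therefore m = z. Since z = s, m = s. Since c ≤ m, c ≤ s. Since s < g, c < g. From g ≤ b, c < b. Since w > 0, c * w < b * w. l > 0, so c * w * l < b * w * l.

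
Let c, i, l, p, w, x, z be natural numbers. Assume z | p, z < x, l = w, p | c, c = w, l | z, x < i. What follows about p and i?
p < i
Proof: Because c = w and p | c, p | w. Since l = w and l | z, w | z. Because p | w, p | z. Since z | p, z = p. z < x and x < i, hence z < i. z = p, so p < i.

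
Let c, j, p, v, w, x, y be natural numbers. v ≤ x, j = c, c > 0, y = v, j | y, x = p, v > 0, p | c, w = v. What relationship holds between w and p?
w = p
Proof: Because x = p and v ≤ x, v ≤ p. p | c and c > 0, thus p ≤ c. From y = v and j | y, j | v. j = c, so c | v. v > 0, so c ≤ v. p ≤ c, so p ≤ v. v ≤ p, so v = p. w = v, so w = p.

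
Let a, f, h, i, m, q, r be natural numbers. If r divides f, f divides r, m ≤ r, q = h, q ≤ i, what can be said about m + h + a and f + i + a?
m + h + a ≤ f + i + a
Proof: r divides f and f divides r, hence r = f. m ≤ r, so m ≤ f. From q = h and q ≤ i, h ≤ i. Then h + a ≤ i + a. m ≤ f, so m + h + a ≤ f + i + a.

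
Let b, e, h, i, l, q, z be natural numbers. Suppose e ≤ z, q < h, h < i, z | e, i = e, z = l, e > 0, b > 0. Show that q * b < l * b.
z | e and e > 0, so z ≤ e. e ≤ z, so e = z. i = e, so i = z. Since z = l, i = l. Since h < i, h < l. Since q < h, q < l. b > 0, so q * b < l * b.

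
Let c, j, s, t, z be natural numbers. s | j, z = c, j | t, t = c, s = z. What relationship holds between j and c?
j = c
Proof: t = c and j | t, so j | c. s = z and z = c, thus s = c. s | j, so c | j. Since j | c, j = c.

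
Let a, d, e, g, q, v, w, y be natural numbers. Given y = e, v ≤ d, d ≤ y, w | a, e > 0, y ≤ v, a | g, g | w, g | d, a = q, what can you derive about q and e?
q ≤ e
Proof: From g | w and w | a, g | a. Since a | g, g = a. Because a = q, g = q. Since y ≤ v and v ≤ d, y ≤ d. Since d ≤ y, d = y. y = e, so d = e. Since g | d, g | e. g = q, so q | e. e > 0, so q ≤ e.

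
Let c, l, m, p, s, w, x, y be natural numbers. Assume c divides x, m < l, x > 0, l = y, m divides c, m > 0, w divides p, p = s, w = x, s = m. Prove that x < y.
From m divides c and c divides x, m divides x. Since x > 0, m ≤ x. p = s and s = m, thus p = m. From w = x and w divides p, x divides p. p = m, so x divides m. m > 0, so x ≤ m. Because m ≤ x, m = x. From l = y and m < l, m < y. m = x, so x < y.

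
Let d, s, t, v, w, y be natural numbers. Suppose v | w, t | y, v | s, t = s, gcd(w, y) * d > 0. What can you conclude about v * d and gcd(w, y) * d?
v * d ≤ gcd(w, y) * d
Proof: t = s and t | y, therefore s | y. Since v | s, v | y. Since v | w, v | gcd(w, y). Then v * d | gcd(w, y) * d. gcd(w, y) * d > 0, so v * d ≤ gcd(w, y) * d.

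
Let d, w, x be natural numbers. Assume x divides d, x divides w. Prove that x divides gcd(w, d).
x divides w and x divides d. Because common divisors divide the gcd, x divides gcd(w, d).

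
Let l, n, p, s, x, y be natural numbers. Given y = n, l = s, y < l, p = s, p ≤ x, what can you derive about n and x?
n < x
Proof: l = s and y < l, so y < s. y = n, so n < s. p = s and p ≤ x, therefore s ≤ x. From n < s, n < x.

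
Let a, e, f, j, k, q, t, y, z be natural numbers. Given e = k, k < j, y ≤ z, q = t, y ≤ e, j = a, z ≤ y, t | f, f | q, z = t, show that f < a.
From y ≤ z and z ≤ y, y = z. z = t, so y = t. q = t and f | q, so f | t. t | f, so t = f. Since y = t, y = f. e = k and y ≤ e, thus y ≤ k. Since y = f, f ≤ k. k < j, so f < j. j = a, so f < a.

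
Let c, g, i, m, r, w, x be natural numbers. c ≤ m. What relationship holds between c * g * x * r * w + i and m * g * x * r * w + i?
c * g * x * r * w + i ≤ m * g * x * r * w + i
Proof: c ≤ m, therefore c * g ≤ m * g. Then c * g * x ≤ m * g * x. Then c * g * x * r ≤ m * g * x * r. Then c * g * x * r * w ≤ m * g * x * r * w. Then c * g * x * r * w + i ≤ m * g * x * r * w + i.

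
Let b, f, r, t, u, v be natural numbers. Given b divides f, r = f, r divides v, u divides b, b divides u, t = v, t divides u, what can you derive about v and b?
v = b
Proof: From r = f and r divides v, f divides v. Since b divides f, b divides v. u divides b and b divides u, hence u = b. From t = v and t divides u, v divides u. Since u = b, v divides b. b divides v, so b = v. Then v = b.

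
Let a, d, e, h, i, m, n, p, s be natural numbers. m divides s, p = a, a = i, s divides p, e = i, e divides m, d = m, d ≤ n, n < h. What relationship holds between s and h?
s < h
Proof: p = a and a = i, hence p = i. Since s divides p, s divides i. Since e = i and e divides m, i divides m. Since s divides i, s divides m. From m divides s, m = s. d = m and d ≤ n, therefore m ≤ n. m = s, so s ≤ n. n < h, so s < h.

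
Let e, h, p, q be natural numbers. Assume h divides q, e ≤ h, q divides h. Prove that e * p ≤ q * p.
h divides q and q divides h, hence h = q. e ≤ h, so e ≤ q. By multiplying by a non-negative, e * p ≤ q * p.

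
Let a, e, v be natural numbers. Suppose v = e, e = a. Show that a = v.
Since v = e and e = a, v = a. Then a = v.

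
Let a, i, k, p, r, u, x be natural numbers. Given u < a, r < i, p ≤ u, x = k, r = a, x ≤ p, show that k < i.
x = k and x ≤ p, hence k ≤ p. p ≤ u, so k ≤ u. u < a, so k < a. Since r = a and r < i, a < i. Since k < a, k < i.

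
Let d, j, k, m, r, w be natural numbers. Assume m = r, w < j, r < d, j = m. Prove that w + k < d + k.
From j = m and m = r, j = r. Since w < j, w < r. From r < d, w < d. Then w + k < d + k.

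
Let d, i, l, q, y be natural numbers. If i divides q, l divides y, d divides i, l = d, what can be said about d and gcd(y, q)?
d divides gcd(y, q)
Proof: l = d and l divides y, thus d divides y. Since d divides i and i divides q, d divides q. d divides y, so d divides gcd(y, q).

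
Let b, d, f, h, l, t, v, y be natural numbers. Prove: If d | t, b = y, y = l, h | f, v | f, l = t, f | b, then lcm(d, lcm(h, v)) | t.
h | f and v | f, therefore lcm(h, v) | f. y = l and l = t, thus y = t. b = y and f | b, thus f | y. y = t, so f | t. lcm(h, v) | f, so lcm(h, v) | t. d | t, so lcm(d, lcm(h, v)) | t.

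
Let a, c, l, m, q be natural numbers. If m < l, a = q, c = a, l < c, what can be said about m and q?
m < q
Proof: Because c = a and l < c, l < a. Because a = q, l < q. m < l, so m < q.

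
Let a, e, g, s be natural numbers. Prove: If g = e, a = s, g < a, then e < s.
a = s and g < a, hence g < s. g = e, so e < s.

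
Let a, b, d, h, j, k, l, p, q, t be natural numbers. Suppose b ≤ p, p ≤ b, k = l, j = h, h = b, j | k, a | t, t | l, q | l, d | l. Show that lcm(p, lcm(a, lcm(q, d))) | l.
From b ≤ p and p ≤ b, b = p. From j = h and h = b, j = b. j | k, so b | k. k = l, so b | l. b = p, so p | l. a | t and t | l, so a | l. q | l and d | l, so lcm(q, d) | l. a | l, so lcm(a, lcm(q, d)) | l. p | l, so lcm(p, lcm(a, lcm(q, d))) | l.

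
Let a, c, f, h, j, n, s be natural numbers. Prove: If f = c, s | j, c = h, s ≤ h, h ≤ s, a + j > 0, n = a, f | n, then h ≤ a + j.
f = c and c = h, therefore f = h. n = a and f | n, hence f | a. Since f = h, h | a. Since s ≤ h and h ≤ s, s = h. s | j, so h | j. h | a, so h | a + j. Since a + j > 0, h ≤ a + j.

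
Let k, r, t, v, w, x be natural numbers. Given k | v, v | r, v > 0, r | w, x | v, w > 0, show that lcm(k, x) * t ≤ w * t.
From k | v and x | v, lcm(k, x) | v. v > 0, so lcm(k, x) ≤ v. v | r and r | w, therefore v | w. w > 0, so v ≤ w. From lcm(k, x) ≤ v, lcm(k, x) ≤ w. Then lcm(k, x) * t ≤ w * t.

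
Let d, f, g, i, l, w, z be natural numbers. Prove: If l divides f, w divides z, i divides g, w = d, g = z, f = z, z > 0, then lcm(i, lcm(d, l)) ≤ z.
From g = z and i divides g, i divides z. Because w = d and w divides z, d divides z. Because f = z and l divides f, l divides z. Since d divides z, lcm(d, l) divides z. Since i divides z, lcm(i, lcm(d, l)) divides z. Since z > 0, lcm(i, lcm(d, l)) ≤ z.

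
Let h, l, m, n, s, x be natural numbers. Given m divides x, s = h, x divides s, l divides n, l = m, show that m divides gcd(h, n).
s = h and x divides s, thus x divides h. m divides x, so m divides h. Because l = m and l divides n, m divides n. m divides h, so m divides gcd(h, n).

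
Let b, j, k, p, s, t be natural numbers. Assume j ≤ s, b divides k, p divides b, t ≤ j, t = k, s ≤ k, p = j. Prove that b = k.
Because j ≤ s and s ≤ k, j ≤ k. t = k and t ≤ j, hence k ≤ j. Because j ≤ k, j = k. Since p = j, p = k. Since p divides b, k divides b. Since b divides k, b = k.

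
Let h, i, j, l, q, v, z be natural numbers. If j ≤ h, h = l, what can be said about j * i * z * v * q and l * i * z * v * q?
j * i * z * v * q ≤ l * i * z * v * q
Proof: h = l and j ≤ h, so j ≤ l. By multiplying by a non-negative, j * i ≤ l * i. By multiplying by a non-negative, j * i * z ≤ l * i * z. By multiplying by a non-negative, j * i * z * v ≤ l * i * z * v. By multiplying by a non-negative, j * i * z * v * q ≤ l * i * z * v * q.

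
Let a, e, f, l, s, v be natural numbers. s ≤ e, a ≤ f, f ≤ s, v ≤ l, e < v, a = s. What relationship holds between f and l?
f < l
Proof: Since a = s and a ≤ f, s ≤ f. Since f ≤ s, s = f. s ≤ e and e < v, so s < v. v ≤ l, so s < l. Since s = f, f < l.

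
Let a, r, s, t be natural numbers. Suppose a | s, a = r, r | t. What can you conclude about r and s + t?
r | s + t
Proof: Because a = r and a | s, r | s. r | t, so r | s + t.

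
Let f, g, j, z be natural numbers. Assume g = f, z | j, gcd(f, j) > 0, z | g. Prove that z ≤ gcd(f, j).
g = f and z | g, therefore z | f. Since z | j, z | gcd(f, j). gcd(f, j) > 0, so z ≤ gcd(f, j).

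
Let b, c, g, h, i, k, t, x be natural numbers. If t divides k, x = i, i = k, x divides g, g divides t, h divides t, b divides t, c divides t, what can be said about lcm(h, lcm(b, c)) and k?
lcm(h, lcm(b, c)) divides k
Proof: From x = i and i = k, x = k. x divides g and g divides t, so x divides t. Because x = k, k divides t. t divides k, so t = k. b divides t and c divides t, therefore lcm(b, c) divides t. h divides t, so lcm(h, lcm(b, c)) divides t. Because t = k, lcm(h, lcm(b, c)) divides k.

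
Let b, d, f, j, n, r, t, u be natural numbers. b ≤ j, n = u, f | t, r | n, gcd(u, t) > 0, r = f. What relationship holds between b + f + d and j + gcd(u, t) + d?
b + f + d ≤ j + gcd(u, t) + d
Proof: From n = u and r | n, r | u. Since r = f, f | u. f | t, so f | gcd(u, t). gcd(u, t) > 0, so f ≤ gcd(u, t). b ≤ j, so b + f ≤ j + gcd(u, t). Then b + f + d ≤ j + gcd(u, t) + d.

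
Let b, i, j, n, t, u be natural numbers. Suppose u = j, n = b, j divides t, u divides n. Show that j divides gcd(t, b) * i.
Since n = b and u divides n, u divides b. Since u = j, j divides b. j divides t, so j divides gcd(t, b). Then j divides gcd(t, b) * i.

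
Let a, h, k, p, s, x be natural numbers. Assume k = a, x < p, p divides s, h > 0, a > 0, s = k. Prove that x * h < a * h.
s = k and p divides s, hence p divides k. Since k = a, p divides a. a > 0, so p ≤ a. Since x < p, x < a. From h > 0, by multiplying by a positive, x * h < a * h.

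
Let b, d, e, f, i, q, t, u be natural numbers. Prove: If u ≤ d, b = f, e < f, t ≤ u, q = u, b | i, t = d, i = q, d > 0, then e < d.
t = d and t ≤ u, thus d ≤ u. From u ≤ d, u = d. q = u, so q = d. Since i = q, i = d. b = f and b | i, therefore f | i. Since i = d, f | d. From d > 0, f ≤ d. Since e < f, e < d.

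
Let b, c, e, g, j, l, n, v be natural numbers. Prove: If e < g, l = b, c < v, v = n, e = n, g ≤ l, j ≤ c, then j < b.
From j ≤ c and c < v, j < v. Since v = n, j < n. e < g and g ≤ l, therefore e < l. e = n, so n < l. l = b, so n < b. j < n, so j < b.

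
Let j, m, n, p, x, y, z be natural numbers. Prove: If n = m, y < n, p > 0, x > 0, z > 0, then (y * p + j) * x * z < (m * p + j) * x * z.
Since n = m and y < n, y < m. p > 0, so y * p < m * p. Then y * p + j < m * p + j. x > 0, so (y * p + j) * x < (m * p + j) * x. Since z > 0, (y * p + j) * x * z < (m * p + j) * x * z.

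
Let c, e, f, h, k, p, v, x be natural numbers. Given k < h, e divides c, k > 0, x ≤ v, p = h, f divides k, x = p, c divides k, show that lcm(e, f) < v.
Since e divides c and c divides k, e divides k. Because f divides k, lcm(e, f) divides k. k > 0, so lcm(e, f) ≤ k. k < h, so lcm(e, f) < h. Because x = p and p = h, x = h. x ≤ v, so h ≤ v. Since lcm(e, f) < h, lcm(e, f) < v.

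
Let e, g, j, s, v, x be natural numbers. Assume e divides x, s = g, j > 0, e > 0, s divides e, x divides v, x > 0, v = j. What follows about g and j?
g ≤ j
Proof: s divides e and e > 0, thus s ≤ e. Since s = g, g ≤ e. From e divides x and x > 0, e ≤ x. g ≤ e, so g ≤ x. v = j and x divides v, therefore x divides j. j > 0, so x ≤ j. Because g ≤ x, g ≤ j.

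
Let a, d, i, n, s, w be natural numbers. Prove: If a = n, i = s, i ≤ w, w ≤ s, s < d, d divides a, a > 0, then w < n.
Since i = s and i ≤ w, s ≤ w. w ≤ s, so s = w. d divides a and a > 0, therefore d ≤ a. Since s < d, s < a. s = w, so w < a. a = n, so w < n.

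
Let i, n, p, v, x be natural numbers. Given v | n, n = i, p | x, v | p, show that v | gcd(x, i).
Since v | p and p | x, v | x. From n = i and v | n, v | i. Since v | x, v | gcd(x, i).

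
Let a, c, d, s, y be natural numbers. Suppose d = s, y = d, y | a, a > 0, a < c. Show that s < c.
y = d and y | a, therefore d | a. a > 0, so d ≤ a. Since d = s, s ≤ a. a < c, so s < c.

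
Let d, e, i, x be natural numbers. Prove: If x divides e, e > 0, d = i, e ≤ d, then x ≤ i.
x divides e and e > 0, hence x ≤ e. d = i and e ≤ d, hence e ≤ i. Since x ≤ e, x ≤ i.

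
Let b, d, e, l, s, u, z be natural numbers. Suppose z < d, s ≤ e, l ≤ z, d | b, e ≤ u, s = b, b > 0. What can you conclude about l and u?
l < u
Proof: l ≤ z and z < d, thus l < d. d | b and b > 0, thus d ≤ b. Since l < d, l < b. s ≤ e and e ≤ u, therefore s ≤ u. Since s = b, b ≤ u. Since l < b, l < u.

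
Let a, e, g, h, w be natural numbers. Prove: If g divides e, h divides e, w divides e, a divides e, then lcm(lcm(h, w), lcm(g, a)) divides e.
From h divides e and w divides e, lcm(h, w) divides e. g divides e and a divides e, hence lcm(g, a) divides e. Since lcm(h, w) divides e, lcm(lcm(h, w), lcm(g, a)) divides e.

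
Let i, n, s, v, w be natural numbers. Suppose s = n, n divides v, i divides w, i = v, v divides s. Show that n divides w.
s = n and v divides s, therefore v divides n. Since n divides v, v = n. i = v, so i = n. i divides w, so n divides w.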